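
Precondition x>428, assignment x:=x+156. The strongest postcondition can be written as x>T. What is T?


Formula: sp(P, x:=E) = exists old_x. (x = E[old_x/x]) AND P[old_x/x] (old_x is the value of x before the assignment; eliminate old_x by solving x = E[old_x/x] for old_x)
Step 1: Precondition P: x>428, i.e. old_x > 428
Step 2: Assignment gives x = old_x + 156, so old_x = x - 156
Step 3: Substitute into P: x - 156 > 428
Step 4: Simplify: x > 428+156 = 584

584


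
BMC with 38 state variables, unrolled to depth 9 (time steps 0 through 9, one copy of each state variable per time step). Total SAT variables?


BMC unrolls to depth k, creating one copy of each state var for steps 0..k.
Step count = 9 + 1 = 10 (steps 0 through 9)
Vars per step = 38
Total = 38 * 10 = 380

380


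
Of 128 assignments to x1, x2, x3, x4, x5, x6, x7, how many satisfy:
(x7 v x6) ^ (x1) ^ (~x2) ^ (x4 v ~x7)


CNF with 4 clauses over 7 vars (128 assignments).
An assignment satisfies CNF iff every clause has >=1 true literal.
Check each row (bits = x1,x2,x3,x4,x5,x6,x7; clause T/F shown):
  row 0 [0000000]: clauses=FFTT -> 0
  row 1 [0000001]: clauses=TFTF -> 0
  row 2 [0000010]: clauses=TFTT -> 0
  row 3 [0000011]: clauses=TFTF -> 0
  row 4 [0000100]: clauses=FFTT -> 0
  (every remaining row is evaluated the same way; all 128 results are listed next)
Full result column, 8 rows per line (x1,x2,x3,x4 fixed per line; x5,x6,x7 runs 000..111 left to right):
  rows 0-7 [x1,x2,x3,x4=0000]: 00000000  (ones: 0)
  rows 8-15 [x1,x2,x3,x4=0001]: 00000000  (ones: 0)
  rows 16-23 [x1,x2,x3,x4=0010]: 00000000  (ones: 0)
  rows 24-31 [x1,x2,x3,x4=0011]: 00000000  (ones: 0)
  rows 32-39 [x1,x2,x3,x4=0100]: 00000000  (ones: 0)
  rows 40-47 [x1,x2,x3,x4=0101]: 00000000  (ones: 0)
  rows 48-55 [x1,x2,x3,x4=0110]: 00000000  (ones: 0)
  rows 56-63 [x1,x2,x3,x4=0111]: 00000000  (ones: 0)
  rows 64-71 [x1,x2,x3,x4=1000]: 00100010  (ones: 2)
  rows 72-79 [x1,x2,x3,x4=1001]: 01110111  (ones: 6)
  rows 80-87 [x1,x2,x3,x4=1010]: 00100010  (ones: 2)
  rows 88-95 [x1,x2,x3,x4=1011]: 01110111  (ones: 6)
  rows 96-103 [x1,x2,x3,x4=1100]: 00000000  (ones: 0)
  rows 104-111 [x1,x2,x3,x4=1101]: 00000000  (ones: 0)
  rows 112-119 [x1,x2,x3,x4=1110]: 00000000  (ones: 0)
  rows 120-127 [x1,x2,x3,x4=1111]: 00000000  (ones: 0)
Satisfying assignments = 0+0+0+0+0+0+0+0+2+6+2+6+0+0+0+0 = 16

16


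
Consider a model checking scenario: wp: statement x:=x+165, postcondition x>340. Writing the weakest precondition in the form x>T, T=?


Formula: wp(x:=E, P) = P[E/x] (substitute E for x in postcondition)
Step 1: Postcondition: x>340
Step 2: Substitute x+165 for x: x+165>340
Step 3: Solve for x: x > 340-165 = 175

175


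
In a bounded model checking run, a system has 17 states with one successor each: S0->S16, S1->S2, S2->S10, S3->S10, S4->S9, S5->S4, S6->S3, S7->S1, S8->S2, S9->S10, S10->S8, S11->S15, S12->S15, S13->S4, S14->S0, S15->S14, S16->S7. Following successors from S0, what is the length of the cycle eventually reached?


Trace from S0 until a state repeats:
  S0 -> S16 -> S7 -> S1 -> S2 -> S10 -> S8 -> S2
S2 first seen at step 4, revisited at step 7.
Cycle length = 7 - 4 = 3

3


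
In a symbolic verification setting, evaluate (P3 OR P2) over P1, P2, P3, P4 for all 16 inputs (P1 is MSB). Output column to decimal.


Formula: (P3 OR P2) over P1, P2, P3, P4 (16 rows)
Evaluate each row (bits = P1,P2,P3,P4, MSB first):
  row 0 [0000]: (0 OR 0) -> 0
  row 1 [0001]: (0 OR 0) -> 0
  row 2 [0010]: (1 OR 0) -> 1
  row 3 [0011]: (1 OR 0) -> 1
  row 4 [0100]: (0 OR 1) -> 1
  row 5 [0101]: (0 OR 1) -> 1
  row 6 [0110]: (1 OR 1) -> 1
  row 7 [0111]: (1 OR 1) -> 1
  row 8 [1000]: (0 OR 0) -> 0
  row 9 [1001]: (0 OR 0) -> 0
  row 10 [1010]: (1 OR 0) -> 1
  row 11 [1011]: (1 OR 0) -> 1
  row 12 [1100]: (0 OR 1) -> 1
  row 13 [1101]: (0 OR 1) -> 1
  row 14 [1110]: (1 OR 1) -> 1
  row 15 [1111]: (1 OR 1) -> 1
Full result column, 4 rows per line (P1,P2 fixed per line; P3,P4 runs 00..11 left to right):
  rows 0-3 [P1,P2=00]: 0011  = hex 3
  rows 4-7 [P1,P2=01]: 1111  = hex F
  rows 8-11 [P1,P2=10]: 0011  = hex 3
  rows 12-15 [P1,P2=11]: 1111  = hex F
Output column (row 0 .. row 15) = 0011111100111111
Output column grouped in 4s = 0011 1111 0011 1111 = 0x3F3F
Convert to decimal digit by digit (value = value*16 + digit):
  3 -> 3
  3*16 + 15 (F) = 63
  63*16 + 3 = 1011
  1011*16 + 15 (F) = 16191
Decimal = 16191

16191


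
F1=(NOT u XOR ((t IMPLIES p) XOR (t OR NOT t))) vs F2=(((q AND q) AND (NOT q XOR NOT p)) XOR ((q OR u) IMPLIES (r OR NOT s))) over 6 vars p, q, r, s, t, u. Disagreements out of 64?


F1 = (NOT u XOR ((t IMPLIES p) XOR (t OR NOT t)))
F2 = (((q AND q) AND (NOT q XOR NOT p)) XOR ((q OR u) IMPLIES (r OR NOT s)))
Evaluate both on each of 64 rows (bits = p,q,r,s,t,u):
  row 0 [000000]: F1=1 F2=1 -> 0
  row 1 [000001]: F1=0 F2=1 (differ) -> 1
  row 2 [000010]: F1=0 F2=1 (differ) -> 1
  row 3 [000011]: F1=1 F2=1 -> 0
  row 4 [000100]: F1=1 F2=1 -> 0
  (every remaining row is evaluated the same way; all 64 results are listed next)
Full result column, 8 rows per line (p,q,r fixed per line; s,t,u runs 000..111 left to right):
  rows 0-7 [p,q,r=000]: 01100011  (ones: 4)
  rows 8-15 [p,q,r=001]: 01100110  (ones: 4)
  rows 16-23 [p,q,r=010]: 10010110  (ones: 4)
  rows 24-31 [p,q,r=011]: 10011001  (ones: 4)
  rows 32-39 [p,q,r=100]: 01010000  (ones: 2)
  rows 40-47 [p,q,r=101]: 01010101  (ones: 4)
  rows 48-55 [p,q,r=110]: 01011010  (ones: 4)
  rows 56-63 [p,q,r=111]: 01010101  (ones: 4)
Disagreements = 4+4+4+4+2+4+4+4 = 30

30


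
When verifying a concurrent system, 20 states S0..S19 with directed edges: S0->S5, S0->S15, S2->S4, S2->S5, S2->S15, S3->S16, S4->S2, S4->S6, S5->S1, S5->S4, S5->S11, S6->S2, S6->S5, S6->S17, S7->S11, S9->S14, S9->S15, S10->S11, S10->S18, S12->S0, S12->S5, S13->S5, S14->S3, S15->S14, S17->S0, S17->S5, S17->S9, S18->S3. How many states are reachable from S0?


BFS from S0:
  layer 0: {S0}
  layer 1: {S5, S15}
  layer 2: {S1, S4, S11, S14}
  layer 3: {S2, S3, S6}
  layer 4: {S16, S17}
  layer 5: {S9}
Reachable set: {S0, S1, S2, S3, S4, S5, S6, S9, S11, S14, S15, S16, S17}
Count = 13

13


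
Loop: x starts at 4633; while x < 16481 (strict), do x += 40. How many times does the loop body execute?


Step 1: x goes from 4633 toward 16481 by 40; the body runs while x<16481, so iterations = ceil((bound-start)/step)
Step 2: Distance=11848
Step 3: ceil(11848/40)=297

297


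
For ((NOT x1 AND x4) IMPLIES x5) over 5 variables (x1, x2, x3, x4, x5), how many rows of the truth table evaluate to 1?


Formula: ((NOT x1 AND x4) IMPLIES x5) over 5 vars (32 rows)
Evaluate each row (x1, x2, x3, x4, x5 as bits, MSB first):
  row 0 [00000]: ((NOT 0 AND 0) IMPLIES 0) -> 1
  row 1 [00001]: ((NOT 0 AND 0) IMPLIES 1) -> 1
  row 2 [00010]: ((NOT 0 AND 1) IMPLIES 0) -> 0
  row 3 [00011]: ((NOT 0 AND 1) IMPLIES 1) -> 1
  row 4 [00100]: ((NOT 0 AND 0) IMPLIES 0) -> 1
  row 5 [00101]: ((NOT 0 AND 0) IMPLIES 1) -> 1
  row 6 [00110]: ((NOT 0 AND 1) IMPLIES 0) -> 0
  row 7 [00111]: ((NOT 0 AND 1) IMPLIES 1) -> 1
  row 8 [01000]: ((NOT 0 AND 0) IMPLIES 0) -> 1
  row 9 [01001]: ((NOT 0 AND 0) IMPLIES 1) -> 1
  row 10 [01010]: ((NOT 0 AND 1) IMPLIES 0) -> 0
  row 11 [01011]: ((NOT 0 AND 1) IMPLIES 1) -> 1
  row 12 [01100]: ((NOT 0 AND 0) IMPLIES 0) -> 1
  row 13 [01101]: ((NOT 0 AND 0) IMPLIES 1) -> 1
  row 14 [01110]: ((NOT 0 AND 1) IMPLIES 0) -> 0
  row 15 [01111]: ((NOT 0 AND 1) IMPLIES 1) -> 1
  row 16 [10000]: ((NOT 1 AND 0) IMPLIES 0) -> 1
  row 17 [10001]: ((NOT 1 AND 0) IMPLIES 1) -> 1
  row 18 [10010]: ((NOT 1 AND 1) IMPLIES 0) -> 1
  row 19 [10011]: ((NOT 1 AND 1) IMPLIES 1) -> 1
  row 20 [10100]: ((NOT 1 AND 0) IMPLIES 0) -> 1
  row 21 [10101]: ((NOT 1 AND 0) IMPLIES 1) -> 1
  row 22 [10110]: ((NOT 1 AND 1) IMPLIES 0) -> 1
  row 23 [10111]: ((NOT 1 AND 1) IMPLIES 1) -> 1
  row 24 [11000]: ((NOT 1 AND 0) IMPLIES 0) -> 1
  row 25 [11001]: ((NOT 1 AND 0) IMPLIES 1) -> 1
  row 26 [11010]: ((NOT 1 AND 1) IMPLIES 0) -> 1
  row 27 [11011]: ((NOT 1 AND 1) IMPLIES 1) -> 1
  row 28 [11100]: ((NOT 1 AND 0) IMPLIES 0) -> 1
  row 29 [11101]: ((NOT 1 AND 0) IMPLIES 1) -> 1
  row 30 [11110]: ((NOT 1 AND 1) IMPLIES 0) -> 1
  row 31 [11111]: ((NOT 1 AND 1) IMPLIES 1) -> 1
Full result column, 8 rows per line (x1,x2 fixed per line; x3,x4,x5 runs 000..111 left to right):
  rows 0-7 [x1,x2=00]: 11011101  (ones: 6)
  rows 8-15 [x1,x2=01]: 11011101  (ones: 6)
  rows 16-23 [x1,x2=10]: 11111111  (ones: 8)
  rows 24-31 [x1,x2=11]: 11111111  (ones: 8)
Count of 1-rows = 6+6+8+8 = 28

28


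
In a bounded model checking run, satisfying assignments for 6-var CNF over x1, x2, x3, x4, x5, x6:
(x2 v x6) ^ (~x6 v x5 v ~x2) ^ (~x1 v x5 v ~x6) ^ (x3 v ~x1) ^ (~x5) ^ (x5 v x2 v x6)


CNF with 6 clauses over 6 vars (64 assignments).
An assignment satisfies CNF iff every clause has >=1 true literal.
Check each row (bits = x1,x2,x3,x4,x5,x6; clause T/F shown):
  row 0 [000000]: clauses=FTTTTF -> 0
  row 1 [000001]: clauses=TTTTTT -> 1
  row 2 [000010]: clauses=FTTTFT -> 0
  row 3 [000011]: clauses=TTTTFT -> 0
  row 4 [000100]: clauses=FTTTTF -> 0
  (every remaining row is evaluated the same way; all 64 results are listed next)
Full result column, 8 rows per line (x1,x2,x3 fixed per line; x4,x5,x6 runs 000..111 left to right):
  rows 0-7 [x1,x2,x3=000]: 01000100  (ones: 2)
  rows 8-15 [x1,x2,x3=001]: 01000100  (ones: 2)
  rows 16-23 [x1,x2,x3=010]: 10001000  (ones: 2)
  rows 24-31 [x1,x2,x3=011]: 10001000  (ones: 2)
  rows 32-39 [x1,x2,x3=100]: 00000000  (ones: 0)
  rows 40-47 [x1,x2,x3=101]: 00000000  (ones: 0)
  rows 48-55 [x1,x2,x3=110]: 00000000  (ones: 0)
  rows 56-63 [x1,x2,x3=111]: 10001000  (ones: 2)
Satisfying assignments = 2+2+2+2+0+0+0+2 = 10

10


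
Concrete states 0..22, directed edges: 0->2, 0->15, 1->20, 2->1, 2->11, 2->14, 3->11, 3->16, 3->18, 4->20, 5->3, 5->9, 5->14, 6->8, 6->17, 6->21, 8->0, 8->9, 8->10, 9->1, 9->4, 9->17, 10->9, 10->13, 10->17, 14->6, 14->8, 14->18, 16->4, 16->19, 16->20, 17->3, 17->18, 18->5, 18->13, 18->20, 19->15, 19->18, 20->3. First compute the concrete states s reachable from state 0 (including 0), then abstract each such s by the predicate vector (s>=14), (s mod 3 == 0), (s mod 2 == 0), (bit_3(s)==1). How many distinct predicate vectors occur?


BFS from 0:
Concrete reachable: {0, 1, 2, 3, 4, 5, 6, 8, 9, 10, 11, 13, 14, 15, 16, 17, 18, 19, 20, 21}
Abstract via predicates (s>=14), (s mod 3 == 0), (s mod 2 == 0), (bit_3(s)==1):
  (0,0,0,0) <- {1, 5}
  (0,0,0,1) <- {11, 13}
  (0,0,1,0) <- {2, 4}
  (0,0,1,1) <- {8, 10}
  (0,1,0,0) <- {3}
  (0,1,0,1) <- {9}
  (0,1,1,0) <- {0, 6}
  (1,0,0,0) <- {17, 19}
  (1,0,1,0) <- {16, 20}
  (1,0,1,1) <- {14}
  (1,1,0,0) <- {21}
  (1,1,0,1) <- {15}
  (1,1,1,0) <- {18}
Distinct abstract states = 13

13


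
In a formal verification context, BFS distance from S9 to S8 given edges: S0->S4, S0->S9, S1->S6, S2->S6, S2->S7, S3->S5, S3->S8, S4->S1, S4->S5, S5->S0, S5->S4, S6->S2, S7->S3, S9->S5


BFS layer-by-layer from S9:
  dist 0: {S9}
  dist 1: {S5}
  dist 2: {S0, S4}
  dist 3: {S1}
  dist 4: {S6}
  dist 5: {S2}
  dist 6: {S7}
  dist 7: {S3}
  dist 8: {S8}
  -> S8 reached at distance 8
Shortest path length = 8

8


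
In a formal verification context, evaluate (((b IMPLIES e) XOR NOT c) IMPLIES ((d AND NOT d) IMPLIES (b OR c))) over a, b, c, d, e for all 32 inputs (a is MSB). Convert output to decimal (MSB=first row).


Formula: (((b IMPLIES e) XOR NOT c) IMPLIES ((d AND NOT d) IMPLIES (b OR c))) over a, b, c, d, e (32 rows)
Evaluate each row (bits = a,b,c,d,e, MSB first):
  row 0 [00000]: (((0 IMPLIES 0) XOR NOT 0) IMPLIES ((0 AND NOT 0) IMPLIES (0 OR 0))) -> 1
  row 1 [00001]: (((0 IMPLIES 1) XOR NOT 0) IMPLIES ((0 AND NOT 0) IMPLIES (0 OR 0))) -> 1
  row 2 [00010]: (((0 IMPLIES 0) XOR NOT 0) IMPLIES ((1 AND NOT 1) IMPLIES (0 OR 0))) -> 1
  row 3 [00011]: (((0 IMPLIES 1) XOR NOT 0) IMPLIES ((1 AND NOT 1) IMPLIES (0 OR 0))) -> 1
  row 4 [00100]: (((0 IMPLIES 0) XOR NOT 1) IMPLIES ((0 AND NOT 0) IMPLIES (0 OR 1))) -> 1
  row 5 [00101]: (((0 IMPLIES 1) XOR NOT 1) IMPLIES ((0 AND NOT 0) IMPLIES (0 OR 1))) -> 1
  row 6 [00110]: (((0 IMPLIES 0) XOR NOT 1) IMPLIES ((1 AND NOT 1) IMPLIES (0 OR 1))) -> 1
  row 7 [00111]: (((0 IMPLIES 1) XOR NOT 1) IMPLIES ((1 AND NOT 1) IMPLIES (0 OR 1))) -> 1
  row 8 [01000]: (((1 IMPLIES 0) XOR NOT 0) IMPLIES ((0 AND NOT 0) IMPLIES (1 OR 0))) -> 1
  row 9 [01001]: (((1 IMPLIES 1) XOR NOT 0) IMPLIES ((0 AND NOT 0) IMPLIES (1 OR 0))) -> 1
  row 10 [01010]: (((1 IMPLIES 0) XOR NOT 0) IMPLIES ((1 AND NOT 1) IMPLIES (1 OR 0))) -> 1
  row 11 [01011]: (((1 IMPLIES 1) XOR NOT 0) IMPLIES ((1 AND NOT 1) IMPLIES (1 OR 0))) -> 1
  row 12 [01100]: (((1 IMPLIES 0) XOR NOT 1) IMPLIES ((0 AND NOT 0) IMPLIES (1 OR 1))) -> 1
  row 13 [01101]: (((1 IMPLIES 1) XOR NOT 1) IMPLIES ((0 AND NOT 0) IMPLIES (1 OR 1))) -> 1
  row 14 [01110]: (((1 IMPLIES 0) XOR NOT 1) IMPLIES ((1 AND NOT 1) IMPLIES (1 OR 1))) -> 1
  row 15 [01111]: (((1 IMPLIES 1) XOR NOT 1) IMPLIES ((1 AND NOT 1) IMPLIES (1 OR 1))) -> 1
  row 16 [10000]: (((0 IMPLIES 0) XOR NOT 0) IMPLIES ((0 AND NOT 0) IMPLIES (0 OR 0))) -> 1
  row 17 [10001]: (((0 IMPLIES 1) XOR NOT 0) IMPLIES ((0 AND NOT 0) IMPLIES (0 OR 0))) -> 1
  row 18 [10010]: (((0 IMPLIES 0) XOR NOT 0) IMPLIES ((1 AND NOT 1) IMPLIES (0 OR 0))) -> 1
  row 19 [10011]: (((0 IMPLIES 1) XOR NOT 0) IMPLIES ((1 AND NOT 1) IMPLIES (0 OR 0))) -> 1
  row 20 [10100]: (((0 IMPLIES 0) XOR NOT 1) IMPLIES ((0 AND NOT 0) IMPLIES (0 OR 1))) -> 1
  row 21 [10101]: (((0 IMPLIES 1) XOR NOT 1) IMPLIES ((0 AND NOT 0) IMPLIES (0 OR 1))) -> 1
  row 22 [10110]: (((0 IMPLIES 0) XOR NOT 1) IMPLIES ((1 AND NOT 1) IMPLIES (0 OR 1))) -> 1
  row 23 [10111]: (((0 IMPLIES 1) XOR NOT 1) IMPLIES ((1 AND NOT 1) IMPLIES (0 OR 1))) -> 1
  row 24 [11000]: (((1 IMPLIES 0) XOR NOT 0) IMPLIES ((0 AND NOT 0) IMPLIES (1 OR 0))) -> 1
  row 25 [11001]: (((1 IMPLIES 1) XOR NOT 0) IMPLIES ((0 AND NOT 0) IMPLIES (1 OR 0))) -> 1
  row 26 [11010]: (((1 IMPLIES 0) XOR NOT 0) IMPLIES ((1 AND NOT 1) IMPLIES (1 OR 0))) -> 1
  row 27 [11011]: (((1 IMPLIES 1) XOR NOT 0) IMPLIES ((1 AND NOT 1) IMPLIES (1 OR 0))) -> 1
  row 28 [11100]: (((1 IMPLIES 0) XOR NOT 1) IMPLIES ((0 AND NOT 0) IMPLIES (1 OR 1))) -> 1
  row 29 [11101]: (((1 IMPLIES 1) XOR NOT 1) IMPLIES ((0 AND NOT 0) IMPLIES (1 OR 1))) -> 1
  row 30 [11110]: (((1 IMPLIES 0) XOR NOT 1) IMPLIES ((1 AND NOT 1) IMPLIES (1 OR 1))) -> 1
  row 31 [11111]: (((1 IMPLIES 1) XOR NOT 1) IMPLIES ((1 AND NOT 1) IMPLIES (1 OR 1))) -> 1
Full result column, 4 rows per line (a,b,c fixed per line; d,e runs 00..11 left to right):
  rows 0-3 [a,b,c=000]: 1111  = hex F
  rows 4-7 [a,b,c=001]: 1111  = hex F
  rows 8-11 [a,b,c=010]: 1111  = hex F
  rows 12-15 [a,b,c=011]: 1111  = hex F
  rows 16-19 [a,b,c=100]: 1111  = hex F
  rows 20-23 [a,b,c=101]: 1111  = hex F
  rows 24-27 [a,b,c=110]: 1111  = hex F
  rows 28-31 [a,b,c=111]: 1111  = hex F
Output column (row 0 .. row 31) = 11111111111111111111111111111111
Output column grouped in 4s = 1111 1111 1111 1111 1111 1111 1111 1111 = 0xFFFFFFFF
Convert to decimal digit by digit (value = value*16 + digit):
  F -> 15
  15*16 + 15 (F) = 255
  255*16 + 15 (F) = 4095
  4095*16 + 15 (F) = 65535
  65535*16 + 15 (F) = 1048575
  1048575*16 + 15 (F) = 16777215
  16777215*16 + 15 (F) = 268435455
  268435455*16 + 15 (F) = 4294967295
Decimal = 4294967295

4294967295


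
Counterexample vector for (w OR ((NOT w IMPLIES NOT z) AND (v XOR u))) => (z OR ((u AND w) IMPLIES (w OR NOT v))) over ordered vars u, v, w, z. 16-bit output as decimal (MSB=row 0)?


F1 = (w OR ((NOT w IMPLIES NOT z) AND (v XOR u)))
F2 = (z OR ((u AND w) IMPLIES (w OR NOT v)))
Counterexample to F1=>F2 is where F1=1 and F2=0.
Evaluate each row (bits = u,v,w,z, MSB first):
  row 0 [0000]: F1=0 F2=1 -> F1&~F2 -> 0
  row 1 [0001]: F1=0 F2=1 -> F1&~F2 -> 0
  row 2 [0010]: F1=1 F2=1 -> F1&~F2 -> 0
  row 3 [0011]: F1=1 F2=1 -> F1&~F2 -> 0
  row 4 [0100]: F1=1 F2=1 -> F1&~F2 -> 0
  row 5 [0101]: F1=0 F2=1 -> F1&~F2 -> 0
  row 6 [0110]: F1=1 F2=1 -> F1&~F2 -> 0
  row 7 [0111]: F1=1 F2=1 -> F1&~F2 -> 0
  row 8 [1000]: F1=1 F2=1 -> F1&~F2 -> 0
  row 9 [1001]: F1=0 F2=1 -> F1&~F2 -> 0
  row 10 [1010]: F1=1 F2=1 -> F1&~F2 -> 0
  row 11 [1011]: F1=1 F2=1 -> F1&~F2 -> 0
  row 12 [1100]: F1=0 F2=1 -> F1&~F2 -> 0
  row 13 [1101]: F1=0 F2=1 -> F1&~F2 -> 0
  row 14 [1110]: F1=1 F2=1 -> F1&~F2 -> 0
  row 15 [1111]: F1=1 F2=1 -> F1&~F2 -> 0
Full result column, 4 rows per line (u,v fixed per line; w,z runs 00..11 left to right):
  rows 0-3 [u,v=00]: 0000  = hex 0
  rows 4-7 [u,v=01]: 0000  = hex 0
  rows 8-11 [u,v=10]: 0000  = hex 0
  rows 12-15 [u,v=11]: 0000  = hex 0
Counterexample vector (row 0 .. row 15) = 0000000000000000
Output column grouped in 4s = 0000 0000 0000 0000 = 0x0000
Convert to decimal digit by digit (value = value*16 + digit):
  0 -> 0
  0*16 + 0 = 0
  0*16 + 0 = 0
  0*16 + 0 = 0
Decimal = 0

0


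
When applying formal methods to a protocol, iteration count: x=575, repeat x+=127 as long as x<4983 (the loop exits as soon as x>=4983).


Step 1: x goes from 575 toward 4983 by 127; the body runs while x<4983, so iterations = ceil((bound-start)/step)
Step 2: Distance=4408
Step 3: ceil(4408/127)=35

35


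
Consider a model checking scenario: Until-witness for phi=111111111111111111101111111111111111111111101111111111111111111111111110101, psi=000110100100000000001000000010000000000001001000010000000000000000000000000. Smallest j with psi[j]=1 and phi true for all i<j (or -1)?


(phi U psi) at 0: need smallest j with psi[j]=1 and phi[i]=1 for all i in [0,j).
Scan from step 0:
  step 0: phi=1, psi=0 -> continue
  step 1: phi=1, psi=0 -> continue
  step 2: phi=1, psi=0 -> continue
  step 3: psi=1 and phi held for [0,3) -> witness found
Witness step = 3

3


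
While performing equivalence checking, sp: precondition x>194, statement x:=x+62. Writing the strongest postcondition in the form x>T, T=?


Formula: sp(P, x:=E) = exists old_x. (x = E[old_x/x]) AND P[old_x/x] (old_x is the value of x before the assignment; eliminate old_x by solving x = E[old_x/x] for old_x)
Step 1: Precondition P: x>194, i.e. old_x > 194
Step 2: Assignment gives x = old_x + 62, so old_x = x - 62
Step 3: Substitute into P: x - 62 > 194
Step 4: Simplify: x > 194+62 = 256

256


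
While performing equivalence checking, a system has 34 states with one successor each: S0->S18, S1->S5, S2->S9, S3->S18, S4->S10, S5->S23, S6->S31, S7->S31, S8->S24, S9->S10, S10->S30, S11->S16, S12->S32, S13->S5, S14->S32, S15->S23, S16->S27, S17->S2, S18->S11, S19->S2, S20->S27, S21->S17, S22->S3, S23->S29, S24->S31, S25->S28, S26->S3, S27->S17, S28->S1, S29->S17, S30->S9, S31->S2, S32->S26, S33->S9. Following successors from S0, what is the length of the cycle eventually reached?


Trace from S0 until a state repeats:
  S0 -> S18 -> S11 -> S16 -> S27 -> S17 -> S2 -> S9 -> S10 -> S30 -> S9
S9 first seen at step 7, revisited at step 10.
Cycle length = 10 - 7 = 3

3


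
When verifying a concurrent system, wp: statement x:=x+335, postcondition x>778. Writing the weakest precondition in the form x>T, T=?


Formula: wp(x:=E, P) = P[E/x] (substitute E for x in postcondition)
Step 1: Postcondition: x>778
Step 2: Substitute x+335 for x: x+335>778
Step 3: Solve for x: x > 778-335 = 443

443


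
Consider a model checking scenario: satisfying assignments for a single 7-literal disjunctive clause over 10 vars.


Step 1: Total=2^10=1024
Step 2: Unsat when all 7 false: 2^3=8
Step 3: Sat=1024-8=1016

1016


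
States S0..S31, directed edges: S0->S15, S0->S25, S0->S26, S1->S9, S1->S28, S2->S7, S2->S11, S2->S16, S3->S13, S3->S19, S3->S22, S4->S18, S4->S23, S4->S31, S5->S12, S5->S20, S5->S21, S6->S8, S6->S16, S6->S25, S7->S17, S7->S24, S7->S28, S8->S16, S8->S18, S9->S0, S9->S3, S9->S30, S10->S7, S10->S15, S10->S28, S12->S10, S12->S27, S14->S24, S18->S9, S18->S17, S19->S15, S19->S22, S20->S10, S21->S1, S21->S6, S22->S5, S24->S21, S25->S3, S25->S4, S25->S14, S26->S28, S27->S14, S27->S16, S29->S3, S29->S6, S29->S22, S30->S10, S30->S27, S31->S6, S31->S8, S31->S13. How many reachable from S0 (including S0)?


BFS from S0:
  layer 0: {S0}
  layer 1: {S15, S25, S26}
  layer 2: {S3, S4, S14, S28}
  layer 3: {S13, S18, S19, S22, S23, S24, S31}
  layer 4: {S5, S6, S8, S9, S17, S21}
  layer 5: {S1, S12, S16, S20, S30}
  layer 6: {S10, S27}
  layer 7: {S7}
Reachable set: {S0, S1, S3, S4, S5, S6, S7, S8, S9, S10, S12, S13, S14, S15, S16, S17, S18, S19, S20, S21, S22, S23, S24, S25, S26, S27, S28, S30, S31}
Count = 29

29


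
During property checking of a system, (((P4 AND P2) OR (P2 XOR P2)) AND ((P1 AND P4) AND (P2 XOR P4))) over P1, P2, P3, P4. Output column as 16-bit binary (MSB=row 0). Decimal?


Formula: (((P4 AND P2) OR (P2 XOR P2)) AND ((P1 AND P4) AND (P2 XOR P4))) over P1, P2, P3, P4 (16 rows)
Evaluate each row (bits = P1,P2,P3,P4, MSB first):
  row 0 [0000]: (((0 AND 0) OR (0 XOR 0)) AND ((0 AND 0) AND (0 XOR 0))) -> 0
  row 1 [0001]: (((1 AND 0) OR (0 XOR 0)) AND ((0 AND 1) AND (0 XOR 1))) -> 0
  row 2 [0010]: (((0 AND 0) OR (0 XOR 0)) AND ((0 AND 0) AND (0 XOR 0))) -> 0
  row 3 [0011]: (((1 AND 0) OR (0 XOR 0)) AND ((0 AND 1) AND (0 XOR 1))) -> 0
  row 4 [0100]: (((0 AND 1) OR (1 XOR 1)) AND ((0 AND 0) AND (1 XOR 0))) -> 0
  row 5 [0101]: (((1 AND 1) OR (1 XOR 1)) AND ((0 AND 1) AND (1 XOR 1))) -> 0
  row 6 [0110]: (((0 AND 1) OR (1 XOR 1)) AND ((0 AND 0) AND (1 XOR 0))) -> 0
  row 7 [0111]: (((1 AND 1) OR (1 XOR 1)) AND ((0 AND 1) AND (1 XOR 1))) -> 0
  row 8 [1000]: (((0 AND 0) OR (0 XOR 0)) AND ((1 AND 0) AND (0 XOR 0))) -> 0
  row 9 [1001]: (((1 AND 0) OR (0 XOR 0)) AND ((1 AND 1) AND (0 XOR 1))) -> 0
  row 10 [1010]: (((0 AND 0) OR (0 XOR 0)) AND ((1 AND 0) AND (0 XOR 0))) -> 0
  row 11 [1011]: (((1 AND 0) OR (0 XOR 0)) AND ((1 AND 1) AND (0 XOR 1))) -> 0
  row 12 [1100]: (((0 AND 1) OR (1 XOR 1)) AND ((1 AND 0) AND (1 XOR 0))) -> 0
  row 13 [1101]: (((1 AND 1) OR (1 XOR 1)) AND ((1 AND 1) AND (1 XOR 1))) -> 0
  row 14 [1110]: (((0 AND 1) OR (1 XOR 1)) AND ((1 AND 0) AND (1 XOR 0))) -> 0
  row 15 [1111]: (((1 AND 1) OR (1 XOR 1)) AND ((1 AND 1) AND (1 XOR 1))) -> 0
Full result column, 4 rows per line (P1,P2 fixed per line; P3,P4 runs 00..11 left to right):
  rows 0-3 [P1,P2=00]: 0000  = hex 0
  rows 4-7 [P1,P2=01]: 0000  = hex 0
  rows 8-11 [P1,P2=10]: 0000  = hex 0
  rows 12-15 [P1,P2=11]: 0000  = hex 0
Output column (row 0 .. row 15) = 0000000000000000
Output column grouped in 4s = 0000 0000 0000 0000 = 0x0000
Convert to decimal digit by digit (value = value*16 + digit):
  0 -> 0
  0*16 + 0 = 0
  0*16 + 0 = 0
  0*16 + 0 = 0
Decimal = 0

0


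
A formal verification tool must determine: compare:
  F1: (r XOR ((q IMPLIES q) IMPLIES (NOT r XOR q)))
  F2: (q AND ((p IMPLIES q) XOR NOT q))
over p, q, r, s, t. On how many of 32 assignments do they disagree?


F1 = (r XOR ((q IMPLIES q) IMPLIES (NOT r XOR q)))
F2 = (q AND ((p IMPLIES q) XOR NOT q))
Evaluate both on each of 32 rows (bits = p,q,r,s,t):
  row 0 [00000]: F1=1 F2=0 (differ) -> 1
  row 1 [00001]: F1=1 F2=0 (differ) -> 1
  row 2 [00010]: F1=1 F2=0 (differ) -> 1
  row 3 [00011]: F1=1 F2=0 (differ) -> 1
  row 4 [00100]: F1=1 F2=0 (differ) -> 1
  row 5 [00101]: F1=1 F2=0 (differ) -> 1
  row 6 [00110]: F1=1 F2=0 (differ) -> 1
  row 7 [00111]: F1=1 F2=0 (differ) -> 1
  row 8 [01000]: F1=0 F2=1 (differ) -> 1
  row 9 [01001]: F1=0 F2=1 (differ) -> 1
  row 10 [01010]: F1=0 F2=1 (differ) -> 1
  row 11 [01011]: F1=0 F2=1 (differ) -> 1
  row 12 [01100]: F1=0 F2=1 (differ) -> 1
  row 13 [01101]: F1=0 F2=1 (differ) -> 1
  row 14 [01110]: F1=0 F2=1 (differ) -> 1
  row 15 [01111]: F1=0 F2=1 (differ) -> 1
  row 16 [10000]: F1=1 F2=0 (differ) -> 1
  row 17 [10001]: F1=1 F2=0 (differ) -> 1
  row 18 [10010]: F1=1 F2=0 (differ) -> 1
  row 19 [10011]: F1=1 F2=0 (differ) -> 1
  row 20 [10100]: F1=1 F2=0 (differ) -> 1
  row 21 [10101]: F1=1 F2=0 (differ) -> 1
  row 22 [10110]: F1=1 F2=0 (differ) -> 1
  row 23 [10111]: F1=1 F2=0 (differ) -> 1
  row 24 [11000]: F1=0 F2=1 (differ) -> 1
  row 25 [11001]: F1=0 F2=1 (differ) -> 1
  row 26 [11010]: F1=0 F2=1 (differ) -> 1
  row 27 [11011]: F1=0 F2=1 (differ) -> 1
  row 28 [11100]: F1=0 F2=1 (differ) -> 1
  row 29 [11101]: F1=0 F2=1 (differ) -> 1
  row 30 [11110]: F1=0 F2=1 (differ) -> 1
  row 31 [11111]: F1=0 F2=1 (differ) -> 1
Full result column, 8 rows per line (p,q fixed per line; r,s,t runs 000..111 left to right):
  rows 0-7 [p,q=00]: 11111111  (ones: 8)
  rows 8-15 [p,q=01]: 11111111  (ones: 8)
  rows 16-23 [p,q=10]: 11111111  (ones: 8)
  rows 24-31 [p,q=11]: 11111111  (ones: 8)
Disagreements = 8+8+8+8 = 32

32


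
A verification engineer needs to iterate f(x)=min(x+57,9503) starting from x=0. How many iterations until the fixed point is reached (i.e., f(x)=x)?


Step 1: x=0, cap=9503, increment=57
Step 2: x grows by 57 each step until capped at 9503; fixed point is x=9503
Step 3: iterations = ceil(9503/57) = 167

167


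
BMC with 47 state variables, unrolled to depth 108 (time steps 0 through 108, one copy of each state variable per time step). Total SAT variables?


BMC unrolls to depth k, creating one copy of each state var for steps 0..k.
Step count = 108 + 1 = 109 (steps 0 through 108)
Vars per step = 47
Total = 47 * 109 = 5123

5123


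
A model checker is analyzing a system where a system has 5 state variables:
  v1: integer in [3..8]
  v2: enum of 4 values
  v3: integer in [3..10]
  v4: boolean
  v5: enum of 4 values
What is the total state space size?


State space = product of domain sizes of all variables.
Domain sizes:
  v1 (integer in [3..8]): 6
  v2 (enum of 4 values): 4
  v3 (integer in [3..10]): 8
  v4 (boolean): 2
  v5 (enum of 4 values): 4
Product = 6 * 4 * 8 * 2 * 4 = 1536

1536


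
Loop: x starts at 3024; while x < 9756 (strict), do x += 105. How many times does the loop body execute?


Step 1: x goes from 3024 toward 9756 by 105; the body runs while x<9756, so iterations = ceil((bound-start)/step)
Step 2: Distance=6732
Step 3: ceil(6732/105)=65

65


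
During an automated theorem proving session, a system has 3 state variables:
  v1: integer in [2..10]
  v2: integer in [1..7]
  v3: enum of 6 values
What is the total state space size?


State space = product of domain sizes of all variables.
Domain sizes:
  v1 (integer in [2..10]): 9
  v2 (integer in [1..7]): 7
  v3 (enum of 6 values): 6
Product = 9 * 7 * 6 = 378

378


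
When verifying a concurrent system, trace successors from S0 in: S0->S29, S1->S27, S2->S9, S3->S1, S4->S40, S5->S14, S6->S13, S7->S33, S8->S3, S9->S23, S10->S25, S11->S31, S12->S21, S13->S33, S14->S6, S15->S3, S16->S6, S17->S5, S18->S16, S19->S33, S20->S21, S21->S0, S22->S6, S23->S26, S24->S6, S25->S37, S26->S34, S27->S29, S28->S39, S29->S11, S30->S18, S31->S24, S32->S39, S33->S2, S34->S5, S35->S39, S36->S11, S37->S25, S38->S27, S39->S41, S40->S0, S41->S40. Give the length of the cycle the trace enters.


Trace from S0 until a state repeats:
  S0 -> S29 -> S11 -> S31 -> S24 -> S6 -> S13 -> S33 -> S2 -> S9 -> S23 -> S26 -> S34 -> S5 -> S14 -> S6
S6 first seen at step 5, revisited at step 15.
Cycle length = 15 - 5 = 10

10


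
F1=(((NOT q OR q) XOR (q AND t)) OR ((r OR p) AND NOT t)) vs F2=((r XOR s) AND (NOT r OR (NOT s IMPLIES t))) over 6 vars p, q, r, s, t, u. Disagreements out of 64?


F1 = (((NOT q OR q) XOR (q AND t)) OR ((r OR p) AND NOT t))
F2 = ((r XOR s) AND (NOT r OR (NOT s IMPLIES t)))
Evaluate both on each of 64 rows (bits = p,q,r,s,t,u):
  row 0 [000000]: F1=1 F2=0 (differ) -> 1
  row 1 [000001]: F1=1 F2=0 (differ) -> 1
  row 2 [000010]: F1=1 F2=0 (differ) -> 1
  row 3 [000011]: F1=1 F2=0 (differ) -> 1
  row 4 [000100]: F1=1 F2=1 -> 0
  (every remaining row is evaluated the same way; all 64 results are listed next)
Full result column, 8 rows per line (p,q,r fixed per line; s,t,u runs 000..111 left to right):
  rows 0-7 [p,q,r=000]: 11110000  (ones: 4)
  rows 8-15 [p,q,r=001]: 11001111  (ones: 6)
  rows 16-23 [p,q,r=010]: 11000011  (ones: 4)
  rows 24-31 [p,q,r=011]: 11111100  (ones: 6)
  rows 32-39 [p,q,r=100]: 11110000  (ones: 4)
  rows 40-47 [p,q,r=101]: 11001111  (ones: 6)
  rows 48-55 [p,q,r=110]: 11000011  (ones: 4)
  rows 56-63 [p,q,r=111]: 11111100  (ones: 6)
Disagreements = 4+6+4+6+4+6+4+6 = 40

40


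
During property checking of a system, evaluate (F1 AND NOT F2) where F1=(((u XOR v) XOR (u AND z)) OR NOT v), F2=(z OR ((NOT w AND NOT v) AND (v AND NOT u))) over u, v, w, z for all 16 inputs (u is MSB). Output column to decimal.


F1 = (((u XOR v) XOR (u AND z)) OR NOT v)
F2 = (z OR ((NOT w AND NOT v) AND (v AND NOT u)))
Counterexample to F1=>F2 is where F1=1 and F2=0.
Evaluate each row (bits = u,v,w,z, MSB first):
  row 0 [0000]: F1=1 F2=0 -> F1&~F2 -> 1
  row 1 [0001]: F1=1 F2=1 -> F1&~F2 -> 0
  row 2 [0010]: F1=1 F2=0 -> F1&~F2 -> 1
  row 3 [0011]: F1=1 F2=1 -> F1&~F2 -> 0
  row 4 [0100]: F1=1 F2=0 -> F1&~F2 -> 1
  row 5 [0101]: F1=1 F2=1 -> F1&~F2 -> 0
  row 6 [0110]: F1=1 F2=0 -> F1&~F2 -> 1
  row 7 [0111]: F1=1 F2=1 -> F1&~F2 -> 0
  row 8 [1000]: F1=1 F2=0 -> F1&~F2 -> 1
  row 9 [1001]: F1=1 F2=1 -> F1&~F2 -> 0
  row 10 [1010]: F1=1 F2=0 -> F1&~F2 -> 1
  row 11 [1011]: F1=1 F2=1 -> F1&~F2 -> 0
  row 12 [1100]: F1=0 F2=0 -> F1&~F2 -> 0
  row 13 [1101]: F1=1 F2=1 -> F1&~F2 -> 0
  row 14 [1110]: F1=0 F2=0 -> F1&~F2 -> 0
  row 15 [1111]: F1=1 F2=1 -> F1&~F2 -> 0
Full result column, 4 rows per line (u,v fixed per line; w,z runs 00..11 left to right):
  rows 0-3 [u,v=00]: 1010  = hex A
  rows 4-7 [u,v=01]: 1010  = hex A
  rows 8-11 [u,v=10]: 1010  = hex A
  rows 12-15 [u,v=11]: 0000  = hex 0
Counterexample vector (row 0 .. row 15) = 1010101010100000
Output column grouped in 4s = 1010 1010 1010 0000 = 0xAAA0
Convert to decimal digit by digit (value = value*16 + digit):
  A -> 10
  10*16 + 10 (A) = 170
  170*16 + 10 (A) = 2730
  2730*16 + 0 = 43680
Decimal = 43680

43680


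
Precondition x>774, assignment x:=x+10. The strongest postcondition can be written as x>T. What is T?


Formula: sp(P, x:=E) = exists old_x. (x = E[old_x/x]) AND P[old_x/x] (old_x is the value of x before the assignment; eliminate old_x by solving x = E[old_x/x] for old_x)
Step 1: Precondition P: x>774, i.e. old_x > 774
Step 2: Assignment gives x = old_x + 10, so old_x = x - 10
Step 3: Substitute into P: x - 10 > 774
Step 4: Simplify: x > 774+10 = 784

784


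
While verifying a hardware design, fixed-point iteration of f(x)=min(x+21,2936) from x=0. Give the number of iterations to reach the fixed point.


Step 1: x=0, cap=2936, increment=21
Step 2: x grows by 21 each step until capped at 2936; fixed point is x=2936
Step 3: iterations = ceil(2936/21) = 140

140


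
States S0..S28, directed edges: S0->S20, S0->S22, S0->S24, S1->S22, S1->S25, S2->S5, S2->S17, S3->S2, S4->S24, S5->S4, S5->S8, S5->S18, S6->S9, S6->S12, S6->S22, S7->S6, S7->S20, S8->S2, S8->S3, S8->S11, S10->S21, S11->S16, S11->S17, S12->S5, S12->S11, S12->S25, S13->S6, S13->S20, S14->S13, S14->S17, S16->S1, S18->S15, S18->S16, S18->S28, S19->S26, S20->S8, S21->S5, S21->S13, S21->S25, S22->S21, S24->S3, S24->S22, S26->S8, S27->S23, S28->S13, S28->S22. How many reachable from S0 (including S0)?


BFS from S0:
  layer 0: {S0}
  layer 1: {S20, S22, S24}
  layer 2: {S3, S8, S21}
  layer 3: {S2, S5, S11, S13, S25}
  layer 4: {S4, S6, S16, S17, S18}
  layer 5: {S1, S9, S12, S15, S28}
Reachable set: {S0, S1, S2, S3, S4, S5, S6, S8, S9, S11, S12, S13, S15, S16, S17, S18, S20, S21, S22, S24, S25, S28}
Count = 22

22


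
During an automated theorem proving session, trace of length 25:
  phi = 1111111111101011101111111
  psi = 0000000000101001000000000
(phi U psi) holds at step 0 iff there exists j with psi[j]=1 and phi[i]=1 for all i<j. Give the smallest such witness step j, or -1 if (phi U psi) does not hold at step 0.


(phi U psi) at 0: need smallest j with psi[j]=1 and phi[i]=1 for all i in [0,j).
Scan from step 0:
  step 0: phi=1, psi=0 -> continue
  step 1: phi=1, psi=0 -> continue
  step 2: phi=1, psi=0 -> continue
  step 3: phi=1, psi=0 -> continue
  step 10: psi=1 and phi held for [0,10) -> witness found
Witness step = 10

10


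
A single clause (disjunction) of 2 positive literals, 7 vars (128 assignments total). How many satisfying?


Step 1: Total=2^7=128
Step 2: Unsat when all 2 false: 2^5=32
Step 3: Sat=128-32=96

96


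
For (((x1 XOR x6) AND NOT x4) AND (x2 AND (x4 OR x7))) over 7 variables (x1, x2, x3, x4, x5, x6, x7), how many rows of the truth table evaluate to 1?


Formula: (((x1 XOR x6) AND NOT x4) AND (x2 AND (x4 OR x7))) over 7 vars (128 rows)
Evaluate each row (x1, x2, x3, x4, x5, x6, x7 as bits, MSB first):
  row 0 [0000000]: (((0 XOR 0) AND NOT 0) AND (0 AND (0 OR 0))) -> 0
  row 1 [0000001]: (((0 XOR 0) AND NOT 0) AND (0 AND (0 OR 1))) -> 0
  row 2 [0000010]: (((0 XOR 1) AND NOT 0) AND (0 AND (0 OR 0))) -> 0
  row 3 [0000011]: (((0 XOR 1) AND NOT 0) AND (0 AND (0 OR 1))) -> 0
  row 4 [0000100]: (((0 XOR 0) AND NOT 0) AND (0 AND (0 OR 0))) -> 0
  (every remaining row is evaluated the same way; all 128 results are listed next)
Full result column, 8 rows per line (x1,x2,x3,x4 fixed per line; x5,x6,x7 runs 000..111 left to right):
  rows 0-7 [x1,x2,x3,x4=0000]: 00000000  (ones: 0)
  rows 8-15 [x1,x2,x3,x4=0001]: 00000000  (ones: 0)
  rows 16-23 [x1,x2,x3,x4=0010]: 00000000  (ones: 0)
  rows 24-31 [x1,x2,x3,x4=0011]: 00000000  (ones: 0)
  rows 32-39 [x1,x2,x3,x4=0100]: 00010001  (ones: 2)
  rows 40-47 [x1,x2,x3,x4=0101]: 00000000  (ones: 0)
  rows 48-55 [x1,x2,x3,x4=0110]: 00010001  (ones: 2)
  rows 56-63 [x1,x2,x3,x4=0111]: 00000000  (ones: 0)
  rows 64-71 [x1,x2,x3,x4=1000]: 00000000  (ones: 0)
  rows 72-79 [x1,x2,x3,x4=1001]: 00000000  (ones: 0)
  rows 80-87 [x1,x2,x3,x4=1010]: 00000000  (ones: 0)
  rows 88-95 [x1,x2,x3,x4=1011]: 00000000  (ones: 0)
  rows 96-103 [x1,x2,x3,x4=1100]: 01000100  (ones: 2)
  rows 104-111 [x1,x2,x3,x4=1101]: 00000000  (ones: 0)
  rows 112-119 [x1,x2,x3,x4=1110]: 01000100  (ones: 2)
  rows 120-127 [x1,x2,x3,x4=1111]: 00000000  (ones: 0)
Count of 1-rows = 0+0+0+0+2+0+2+0+0+0+0+0+2+0+2+0 = 8

8


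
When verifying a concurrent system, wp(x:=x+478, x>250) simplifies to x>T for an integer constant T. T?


Formula: wp(x:=E, P) = P[E/x] (substitute E for x in postcondition)
Step 1: Postcondition: x>250
Step 2: Substitute x+478 for x: x+478>250
Step 3: Solve for x: x > 250-478 = -228

-228


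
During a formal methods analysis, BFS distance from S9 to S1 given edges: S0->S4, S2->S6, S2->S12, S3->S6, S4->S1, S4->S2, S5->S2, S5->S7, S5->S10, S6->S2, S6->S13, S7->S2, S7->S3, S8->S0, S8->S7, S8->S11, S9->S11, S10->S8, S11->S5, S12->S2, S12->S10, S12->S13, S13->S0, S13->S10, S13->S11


BFS layer-by-layer from S9:
  dist 0: {S9}
  dist 1: {S11}
  dist 2: {S5}
  dist 3: {S2, S7, S10}
  dist 4: {S3, S6, S8, S12}
  dist 5: {S0, S13}
  dist 6: {S4}
  dist 7: {S1}
  -> S1 reached at distance 7
Shortest path length = 7

7


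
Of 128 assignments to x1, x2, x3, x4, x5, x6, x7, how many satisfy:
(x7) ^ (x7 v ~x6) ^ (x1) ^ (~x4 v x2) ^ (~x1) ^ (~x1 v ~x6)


CNF with 6 clauses over 7 vars (128 assignments).
An assignment satisfies CNF iff every clause has >=1 true literal.
Check each row (bits = x1,x2,x3,x4,x5,x6,x7; clause T/F shown):
  row 0 [0000000]: clauses=FTFTTT -> 0
  row 1 [0000001]: clauses=TTFTTT -> 0
  row 2 [0000010]: clauses=FFFTTT -> 0
  row 3 [0000011]: clauses=TTFTTT -> 0
  row 4 [0000100]: clauses=FTFTTT -> 0
  (every remaining row is evaluated the same way; all 128 results are listed next)
Full result column, 8 rows per line (x1,x2,x3,x4 fixed per line; x5,x6,x7 runs 000..111 left to right):
  rows 0-7 [x1,x2,x3,x4=0000]: 00000000  (ones: 0)
  rows 8-15 [x1,x2,x3,x4=0001]: 00000000  (ones: 0)
  rows 16-23 [x1,x2,x3,x4=0010]: 00000000  (ones: 0)
  rows 24-31 [x1,x2,x3,x4=0011]: 00000000  (ones: 0)
  rows 32-39 [x1,x2,x3,x4=0100]: 00000000  (ones: 0)
  rows 40-47 [x1,x2,x3,x4=0101]: 00000000  (ones: 0)
  rows 48-55 [x1,x2,x3,x4=0110]: 00000000  (ones: 0)
  rows 56-63 [x1,x2,x3,x4=0111]: 00000000  (ones: 0)
  rows 64-71 [x1,x2,x3,x4=1000]: 00000000  (ones: 0)
  rows 72-79 [x1,x2,x3,x4=1001]: 00000000  (ones: 0)
  rows 80-87 [x1,x2,x3,x4=1010]: 00000000  (ones: 0)
  rows 88-95 [x1,x2,x3,x4=1011]: 00000000  (ones: 0)
  rows 96-103 [x1,x2,x3,x4=1100]: 00000000  (ones: 0)
  rows 104-111 [x1,x2,x3,x4=1101]: 00000000  (ones: 0)
  rows 112-119 [x1,x2,x3,x4=1110]: 00000000  (ones: 0)
  rows 120-127 [x1,x2,x3,x4=1111]: 00000000  (ones: 0)
Satisfying assignments = 0+0+0+0+0+0+0+0+0+0+0+0+0+0+0+0 = 0

0


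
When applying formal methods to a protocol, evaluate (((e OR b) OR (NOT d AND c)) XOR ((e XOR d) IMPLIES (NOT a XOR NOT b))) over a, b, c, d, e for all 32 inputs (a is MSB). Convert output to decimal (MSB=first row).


Formula: (((e OR b) OR (NOT d AND c)) XOR ((e XOR d) IMPLIES (NOT a XOR NOT b))) over a, b, c, d, e (32 rows)
Evaluate each row (bits = a,b,c,d,e, MSB first):
  row 0 [00000]: (((0 OR 0) OR (NOT 0 AND 0)) XOR ((0 XOR 0) IMPLIES (NOT 0 XOR NOT 0))) -> 1
  row 1 [00001]: (((1 OR 0) OR (NOT 0 AND 0)) XOR ((1 XOR 0) IMPLIES (NOT 0 XOR NOT 0))) -> 1
  row 2 [00010]: (((0 OR 0) OR (NOT 1 AND 0)) XOR ((0 XOR 1) IMPLIES (NOT 0 XOR NOT 0))) -> 0
  row 3 [00011]: (((1 OR 0) OR (NOT 1 AND 0)) XOR ((1 XOR 1) IMPLIES (NOT 0 XOR NOT 0))) -> 0
  row 4 [00100]: (((0 OR 0) OR (NOT 0 AND 1)) XOR ((0 XOR 0) IMPLIES (NOT 0 XOR NOT 0))) -> 0
  row 5 [00101]: (((1 OR 0) OR (NOT 0 AND 1)) XOR ((1 XOR 0) IMPLIES (NOT 0 XOR NOT 0))) -> 1
  row 6 [00110]: (((0 OR 0) OR (NOT 1 AND 1)) XOR ((0 XOR 1) IMPLIES (NOT 0 XOR NOT 0))) -> 0
  row 7 [00111]: (((1 OR 0) OR (NOT 1 AND 1)) XOR ((1 XOR 1) IMPLIES (NOT 0 XOR NOT 0))) -> 0
  row 8 [01000]: (((0 OR 1) OR (NOT 0 AND 0)) XOR ((0 XOR 0) IMPLIES (NOT 0 XOR NOT 1))) -> 0
  row 9 [01001]: (((1 OR 1) OR (NOT 0 AND 0)) XOR ((1 XOR 0) IMPLIES (NOT 0 XOR NOT 1))) -> 0
  row 10 [01010]: (((0 OR 1) OR (NOT 1 AND 0)) XOR ((0 XOR 1) IMPLIES (NOT 0 XOR NOT 1))) -> 0
  row 11 [01011]: (((1 OR 1) OR (NOT 1 AND 0)) XOR ((1 XOR 1) IMPLIES (NOT 0 XOR NOT 1))) -> 0
  row 12 [01100]: (((0 OR 1) OR (NOT 0 AND 1)) XOR ((0 XOR 0) IMPLIES (NOT 0 XOR NOT 1))) -> 0
  row 13 [01101]: (((1 OR 1) OR (NOT 0 AND 1)) XOR ((1 XOR 0) IMPLIES (NOT 0 XOR NOT 1))) -> 0
  row 14 [01110]: (((0 OR 1) OR (NOT 1 AND 1)) XOR ((0 XOR 1) IMPLIES (NOT 0 XOR NOT 1))) -> 0
  row 15 [01111]: (((1 OR 1) OR (NOT 1 AND 1)) XOR ((1 XOR 1) IMPLIES (NOT 0 XOR NOT 1))) -> 0
  row 16 [10000]: (((0 OR 0) OR (NOT 0 AND 0)) XOR ((0 XOR 0) IMPLIES (NOT 1 XOR NOT 0))) -> 1
  row 17 [10001]: (((1 OR 0) OR (NOT 0 AND 0)) XOR ((1 XOR 0) IMPLIES (NOT 1 XOR NOT 0))) -> 0
  row 18 [10010]: (((0 OR 0) OR (NOT 1 AND 0)) XOR ((0 XOR 1) IMPLIES (NOT 1 XOR NOT 0))) -> 1
  row 19 [10011]: (((1 OR 0) OR (NOT 1 AND 0)) XOR ((1 XOR 1) IMPLIES (NOT 1 XOR NOT 0))) -> 0
  row 20 [10100]: (((0 OR 0) OR (NOT 0 AND 1)) XOR ((0 XOR 0) IMPLIES (NOT 1 XOR NOT 0))) -> 0
  row 21 [10101]: (((1 OR 0) OR (NOT 0 AND 1)) XOR ((1 XOR 0) IMPLIES (NOT 1 XOR NOT 0))) -> 0
  row 22 [10110]: (((0 OR 0) OR (NOT 1 AND 1)) XOR ((0 XOR 1) IMPLIES (NOT 1 XOR NOT 0))) -> 1
  row 23 [10111]: (((1 OR 0) OR (NOT 1 AND 1)) XOR ((1 XOR 1) IMPLIES (NOT 1 XOR NOT 0))) -> 0
  row 24 [11000]: (((0 OR 1) OR (NOT 0 AND 0)) XOR ((0 XOR 0) IMPLIES (NOT 1 XOR NOT 1))) -> 0
  row 25 [11001]: (((1 OR 1) OR (NOT 0 AND 0)) XOR ((1 XOR 0) IMPLIES (NOT 1 XOR NOT 1))) -> 1
  row 26 [11010]: (((0 OR 1) OR (NOT 1 AND 0)) XOR ((0 XOR 1) IMPLIES (NOT 1 XOR NOT 1))) -> 1
  row 27 [11011]: (((1 OR 1) OR (NOT 1 AND 0)) XOR ((1 XOR 1) IMPLIES (NOT 1 XOR NOT 1))) -> 0
  row 28 [11100]: (((0 OR 1) OR (NOT 0 AND 1)) XOR ((0 XOR 0) IMPLIES (NOT 1 XOR NOT 1))) -> 0
  row 29 [11101]: (((1 OR 1) OR (NOT 0 AND 1)) XOR ((1 XOR 0) IMPLIES (NOT 1 XOR NOT 1))) -> 1
  row 30 [11110]: (((0 OR 1) OR (NOT 1 AND 1)) XOR ((0 XOR 1) IMPLIES (NOT 1 XOR NOT 1))) -> 1
  row 31 [11111]: (((1 OR 1) OR (NOT 1 AND 1)) XOR ((1 XOR 1) IMPLIES (NOT 1 XOR NOT 1))) -> 0
Full result column, 4 rows per line (a,b,c fixed per line; d,e runs 00..11 left to right):
  rows 0-3 [a,b,c=000]: 1100  = hex C
  rows 4-7 [a,b,c=001]: 0100  = hex 4
  rows 8-11 [a,b,c=010]: 0000  = hex 0
  rows 12-15 [a,b,c=011]: 0000  = hex 0
  rows 16-19 [a,b,c=100]: 1010  = hex A
  rows 20-23 [a,b,c=101]: 0010  = hex 2
  rows 24-27 [a,b,c=110]: 0110  = hex 6
  rows 28-31 [a,b,c=111]: 0110  = hex 6
Output column (row 0 .. row 31) = 11000100000000001010001001100110
Output column grouped in 4s = 1100 0100 0000 0000 1010 0010 0110 0110 = 0xC400A266
Convert to decimal digit by digit (value = value*16 + digit):
  C -> 12
  12*16 + 4 = 196
  196*16 + 0 = 3136
  3136*16 + 0 = 50176
  50176*16 + 10 (A) = 802826
  802826*16 + 2 = 12845218
  12845218*16 + 6 = 205523494
  205523494*16 + 6 = 3288375910
Decimal = 3288375910

3288375910
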